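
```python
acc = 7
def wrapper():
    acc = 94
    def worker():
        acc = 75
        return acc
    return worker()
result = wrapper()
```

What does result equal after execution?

Step 1: Three scopes define acc: global (7), wrapper (94), worker (75).
Step 2: worker() has its own local acc = 75, which shadows both enclosing and global.
Step 3: result = 75 (local wins in LEGB)

The answer is 75.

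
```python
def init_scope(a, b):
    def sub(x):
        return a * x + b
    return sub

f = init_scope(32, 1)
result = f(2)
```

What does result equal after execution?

Step 1: init_scope(32, 1) captures a = 32, b = 1.
Step 2: f(2) computes 32 * 2 + 1 = 65.
Step 3: result = 65

The answer is 65.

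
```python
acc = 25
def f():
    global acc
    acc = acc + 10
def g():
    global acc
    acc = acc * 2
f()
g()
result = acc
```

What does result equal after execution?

Step 1: acc = 25.
Step 2: f() adds 10: acc = 25 + 10 = 35.
Step 3: g() doubles: acc = 35 * 2 = 70.
Step 4: result = 70

The answer is 70.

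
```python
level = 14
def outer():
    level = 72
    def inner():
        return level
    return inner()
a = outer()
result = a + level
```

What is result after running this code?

Step 1: outer() has local level = 72. inner() reads from enclosing.
Step 2: outer() returns 72. Global level = 14 unchanged.
Step 3: result = 72 + 14 = 86

The answer is 86.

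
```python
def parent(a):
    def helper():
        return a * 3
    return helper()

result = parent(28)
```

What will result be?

Step 1: parent(28) binds parameter a = 28.
Step 2: helper() accesses a = 28 from enclosing scope.
Step 3: result = 28 * 3 = 84

The answer is 84.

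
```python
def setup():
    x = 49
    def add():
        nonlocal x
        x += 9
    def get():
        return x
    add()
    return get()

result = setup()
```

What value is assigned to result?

Step 1: x = 49. add() modifies it via nonlocal, get() reads it.
Step 2: add() makes x = 49 + 9 = 58.
Step 3: get() returns 58. result = 58

The answer is 58.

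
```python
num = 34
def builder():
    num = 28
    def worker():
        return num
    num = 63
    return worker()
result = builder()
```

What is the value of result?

Step 1: builder() sets num = 28, then later num = 63.
Step 2: worker() is called after num is reassigned to 63. Closures capture variables by reference, not by value.
Step 3: result = 63

The answer is 63.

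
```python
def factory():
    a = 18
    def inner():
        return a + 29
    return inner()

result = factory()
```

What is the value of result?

Step 1: factory() defines a = 18.
Step 2: inner() reads a = 18 from enclosing scope, returns 18 + 29 = 47.
Step 3: result = 47

The answer is 47.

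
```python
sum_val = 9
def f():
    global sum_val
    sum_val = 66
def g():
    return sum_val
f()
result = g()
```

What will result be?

Step 1: sum_val = 9.
Step 2: f() sets global sum_val = 66.
Step 3: g() reads global sum_val = 66. result = 66

The answer is 66.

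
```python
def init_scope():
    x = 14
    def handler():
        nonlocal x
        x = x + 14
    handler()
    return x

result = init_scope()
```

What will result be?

Step 1: init_scope() sets x = 14.
Step 2: handler() uses nonlocal to modify x in init_scope's scope: x = 14 + 14 = 28.
Step 3: init_scope() returns the modified x = 28

The answer is 28.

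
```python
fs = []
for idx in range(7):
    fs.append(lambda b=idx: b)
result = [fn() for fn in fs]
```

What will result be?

Step 1: Default arg b=idx captures idx at each iteration.
Step 2: Each lambda has its own default: 0, 1, ..., 6.
Step 3: result = [0, 1, 2, 3, 4, 5, 6]

The answer is [0, 1, 2, 3, 4, 5, 6].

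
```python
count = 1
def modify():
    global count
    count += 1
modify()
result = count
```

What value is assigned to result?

Step 1: count = 1 globally.
Step 2: modify() modifies global count: count += 1 = 2.
Step 3: result = 2

The answer is 2.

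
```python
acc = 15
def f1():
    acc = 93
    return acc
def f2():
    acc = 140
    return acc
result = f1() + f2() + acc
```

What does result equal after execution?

Step 1: Each function shadows global acc with its own local.
Step 2: f1() returns 93, f2() returns 140.
Step 3: Global acc = 15 is unchanged. result = 93 + 140 + 15 = 248

The answer is 248.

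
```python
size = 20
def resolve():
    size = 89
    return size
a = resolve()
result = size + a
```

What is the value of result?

Step 1: Global size = 20. resolve() returns local size = 89.
Step 2: a = 89. Global size still = 20.
Step 3: result = 20 + 89 = 109

The answer is 109.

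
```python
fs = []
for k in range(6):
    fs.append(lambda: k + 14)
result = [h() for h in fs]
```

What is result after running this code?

Step 1: All lambdas capture k by reference. After the loop, k = 5.
Step 2: Each call returns 5 + 14 = 19.
Step 3: result = [19, 19, 19, 19, 19, 19]

The answer is [19, 19, 19, 19, 19, 19].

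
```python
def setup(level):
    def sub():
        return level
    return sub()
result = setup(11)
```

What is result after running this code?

Step 1: setup(11) binds parameter level = 11.
Step 2: sub() looks up level in enclosing scope and finds the parameter level = 11.
Step 3: result = 11

The answer is 11.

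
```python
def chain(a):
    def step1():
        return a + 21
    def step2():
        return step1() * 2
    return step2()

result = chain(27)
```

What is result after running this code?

Step 1: chain(27) captures a = 27.
Step 2: step2() calls step1() which returns 27 + 21 = 48.
Step 3: step2() returns 48 * 2 = 96

The answer is 96.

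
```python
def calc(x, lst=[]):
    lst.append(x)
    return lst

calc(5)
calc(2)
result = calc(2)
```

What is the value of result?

Step 1: Mutable default argument gotcha! The list [] is created once.
Step 2: Each call appends to the SAME list: [5], [5, 2], [5, 2, 2].
Step 3: result = [5, 2, 2]

The answer is [5, 2, 2].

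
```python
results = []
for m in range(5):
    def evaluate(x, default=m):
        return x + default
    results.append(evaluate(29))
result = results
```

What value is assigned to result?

Step 1: Default argument default=m is evaluated at function definition time.
Step 2: Each iteration creates evaluate with default = current m value.
Step 3: evaluate(29) returns 29 + default. results = [29, 30, 31, 32, 33]

The answer is [29, 30, 31, 32, 33].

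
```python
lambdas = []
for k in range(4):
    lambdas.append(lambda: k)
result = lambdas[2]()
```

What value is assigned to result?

Step 1: The loop creates 4 lambdas, all referencing the same variable k.
Step 2: After the loop, k = 3 (final value).
Step 3: lambdas[2]() looks up k at call time and finds 3. This is the late binding gotcha. result = 3

The answer is 3.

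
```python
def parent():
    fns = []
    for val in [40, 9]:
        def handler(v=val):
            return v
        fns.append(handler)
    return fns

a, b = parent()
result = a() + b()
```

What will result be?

Step 1: Default argument v=val captures val at each iteration.
Step 2: a() returns 40 (captured at first iteration), b() returns 9 (captured at second).
Step 3: result = 40 + 9 = 49

The answer is 49.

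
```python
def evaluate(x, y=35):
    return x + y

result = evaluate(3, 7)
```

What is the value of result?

Step 1: evaluate(3, 7) overrides default y with 7.
Step 2: Returns 3 + 7 = 10.
Step 3: result = 10

The answer is 10.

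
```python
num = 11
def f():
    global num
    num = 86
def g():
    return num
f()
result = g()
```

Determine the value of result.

Step 1: num = 11.
Step 2: f() sets global num = 86.
Step 3: g() reads global num = 86. result = 86

The answer is 86.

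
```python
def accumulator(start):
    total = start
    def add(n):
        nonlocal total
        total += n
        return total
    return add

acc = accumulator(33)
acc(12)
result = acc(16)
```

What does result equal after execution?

Step 1: accumulator(33) creates closure with total = 33.
Step 2: First acc(12): total = 33 + 12 = 45.
Step 3: Second acc(16): total = 45 + 16 = 61. result = 61

The answer is 61.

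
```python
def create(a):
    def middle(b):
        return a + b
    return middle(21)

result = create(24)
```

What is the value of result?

Step 1: create(24) passes a = 24.
Step 2: middle(21) has b = 21, reads a = 24 from enclosing.
Step 3: result = 24 + 21 = 45

The answer is 45.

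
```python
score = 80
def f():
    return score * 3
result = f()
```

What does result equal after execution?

Step 1: score = 80 is defined globally.
Step 2: f() looks up score from global scope = 80, then computes 80 * 3 = 240.
Step 3: result = 240

The answer is 240.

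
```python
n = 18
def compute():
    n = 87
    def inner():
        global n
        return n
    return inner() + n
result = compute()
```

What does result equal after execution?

Step 1: Global n = 18. compute() shadows with local n = 87.
Step 2: inner() uses global keyword, so inner() returns global n = 18.
Step 3: compute() returns 18 + 87 = 105

The answer is 105.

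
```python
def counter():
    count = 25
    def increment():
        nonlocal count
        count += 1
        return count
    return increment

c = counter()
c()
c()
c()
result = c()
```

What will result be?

Step 1: counter() creates closure with count = 25.
Step 2: Each c() call increments count via nonlocal. After 4 calls: 25 + 4 = 29.
Step 3: result = 29

The answer is 29.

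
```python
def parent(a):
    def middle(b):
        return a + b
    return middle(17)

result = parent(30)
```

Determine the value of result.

Step 1: parent(30) passes a = 30.
Step 2: middle(17) has b = 17, reads a = 30 from enclosing.
Step 3: result = 30 + 17 = 47

The answer is 47.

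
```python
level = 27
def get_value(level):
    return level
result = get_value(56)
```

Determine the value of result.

Step 1: Global level = 27.
Step 2: get_value(56) takes parameter level = 56, which shadows the global.
Step 3: result = 56

The answer is 56.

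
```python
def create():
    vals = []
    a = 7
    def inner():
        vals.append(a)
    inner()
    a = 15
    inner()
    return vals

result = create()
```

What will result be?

Step 1: a = 7. inner() appends current a to vals.
Step 2: First inner(): appends 7. Then a = 15.
Step 3: Second inner(): appends 15 (closure sees updated a). result = [7, 15]

The answer is [7, 15].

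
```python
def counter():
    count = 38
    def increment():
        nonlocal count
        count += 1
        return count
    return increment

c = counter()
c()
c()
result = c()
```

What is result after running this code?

Step 1: counter() creates closure with count = 38.
Step 2: Each c() call increments count via nonlocal. After 3 calls: 38 + 3 = 41.
Step 3: result = 41

The answer is 41.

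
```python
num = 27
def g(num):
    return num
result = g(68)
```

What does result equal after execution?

Step 1: Global num = 27.
Step 2: g(68) takes parameter num = 68, which shadows the global.
Step 3: result = 68

The answer is 68.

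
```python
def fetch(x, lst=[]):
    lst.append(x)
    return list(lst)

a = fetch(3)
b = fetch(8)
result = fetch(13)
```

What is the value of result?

Step 1: Default list is shared. list() creates copies for return values.
Step 2: Internal list grows: [3] -> [3, 8] -> [3, 8, 13].
Step 3: result = [3, 8, 13]

The answer is [3, 8, 13].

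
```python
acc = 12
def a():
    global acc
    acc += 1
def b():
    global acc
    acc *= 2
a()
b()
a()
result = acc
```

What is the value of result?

Step 1: acc = 12.
Step 2: a(): acc = 12 + 1 = 13.
Step 3: b(): acc = 13 * 2 = 26.
Step 4: a(): acc = 26 + 1 = 27

The answer is 27.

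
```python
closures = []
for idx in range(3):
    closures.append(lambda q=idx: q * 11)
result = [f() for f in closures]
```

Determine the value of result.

Step 1: Default arg q=idx captures idx at each iteration.
Step 2: closures[k] has q defaulting to k, returns k * 11.
Step 3: result = [0, 11, 22]

The answer is [0, 11, 22].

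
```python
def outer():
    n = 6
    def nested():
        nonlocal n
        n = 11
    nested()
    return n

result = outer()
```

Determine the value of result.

Step 1: outer() sets n = 6.
Step 2: nested() uses nonlocal to reassign n = 11.
Step 3: result = 11

The answer is 11.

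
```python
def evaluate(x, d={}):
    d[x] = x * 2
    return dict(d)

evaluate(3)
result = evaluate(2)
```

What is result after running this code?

Step 1: Mutable default dict is shared across calls.
Step 2: First call adds 3: 6. Second call adds 2: 4.
Step 3: result = {3: 6, 2: 4}

The answer is {3: 6, 2: 4}.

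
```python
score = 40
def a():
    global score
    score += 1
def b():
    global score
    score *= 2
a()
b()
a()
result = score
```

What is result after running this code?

Step 1: score = 40.
Step 2: a(): score = 40 + 1 = 41.
Step 3: b(): score = 41 * 2 = 82.
Step 4: a(): score = 82 + 1 = 83

The answer is 83.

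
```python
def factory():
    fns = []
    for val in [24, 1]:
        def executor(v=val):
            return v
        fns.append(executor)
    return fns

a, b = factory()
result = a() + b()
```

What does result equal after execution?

Step 1: Default argument v=val captures val at each iteration.
Step 2: a() returns 24 (captured at first iteration), b() returns 1 (captured at second).
Step 3: result = 24 + 1 = 25

The answer is 25.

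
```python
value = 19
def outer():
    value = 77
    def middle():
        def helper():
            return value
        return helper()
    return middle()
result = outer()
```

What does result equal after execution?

Step 1: outer() defines value = 77. middle() and helper() have no local value.
Step 2: helper() checks local (none), enclosing middle() (none), enclosing outer() and finds value = 77.
Step 3: result = 77

The answer is 77.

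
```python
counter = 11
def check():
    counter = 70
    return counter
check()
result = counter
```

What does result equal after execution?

Step 1: counter = 11 globally.
Step 2: check() creates a LOCAL counter = 70 (no global keyword!).
Step 3: The global counter is unchanged. result = 11

The answer is 11.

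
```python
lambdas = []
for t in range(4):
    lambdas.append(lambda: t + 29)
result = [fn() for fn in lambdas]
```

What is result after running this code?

Step 1: All lambdas capture t by reference. After the loop, t = 3.
Step 2: Each call returns 3 + 29 = 32.
Step 3: result = [32, 32, 32, 32]

The answer is [32, 32, 32, 32].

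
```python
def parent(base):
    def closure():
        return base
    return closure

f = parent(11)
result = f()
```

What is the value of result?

Step 1: parent(11) creates closure capturing base = 11.
Step 2: f() returns the captured base = 11.
Step 3: result = 11

The answer is 11.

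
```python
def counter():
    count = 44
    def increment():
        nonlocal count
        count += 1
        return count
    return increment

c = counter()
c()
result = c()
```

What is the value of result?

Step 1: counter() creates closure with count = 44.
Step 2: Each c() call increments count via nonlocal. After 2 calls: 44 + 2 = 46.
Step 3: result = 46

The answer is 46.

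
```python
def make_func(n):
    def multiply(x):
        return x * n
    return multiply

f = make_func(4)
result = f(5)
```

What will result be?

Step 1: make_func(4) returns multiply closure with n = 4.
Step 2: f(5) computes 5 * 4 = 20.
Step 3: result = 20

The answer is 20.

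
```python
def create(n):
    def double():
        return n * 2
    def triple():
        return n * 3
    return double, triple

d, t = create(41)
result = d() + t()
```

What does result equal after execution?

Step 1: Both closures capture the same n = 41.
Step 2: d() = 41 * 2 = 82, t() = 41 * 3 = 123.
Step 3: result = 82 + 123 = 205

The answer is 205.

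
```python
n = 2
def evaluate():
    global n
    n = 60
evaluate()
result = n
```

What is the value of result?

Step 1: n = 2 globally.
Step 2: evaluate() declares global n and sets it to 60.
Step 3: After evaluate(), global n = 60. result = 60

The answer is 60.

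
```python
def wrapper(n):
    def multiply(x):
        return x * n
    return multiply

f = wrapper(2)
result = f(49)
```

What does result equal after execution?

Step 1: wrapper(2) returns multiply closure with n = 2.
Step 2: f(49) computes 49 * 2 = 98.
Step 3: result = 98

The answer is 98.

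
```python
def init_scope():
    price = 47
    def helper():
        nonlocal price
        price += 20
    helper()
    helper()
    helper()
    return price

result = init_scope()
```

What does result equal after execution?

Step 1: price starts at 47.
Step 2: helper() is called 3 times, each adding 20.
Step 3: price = 47 + 20 * 3 = 107

The answer is 107.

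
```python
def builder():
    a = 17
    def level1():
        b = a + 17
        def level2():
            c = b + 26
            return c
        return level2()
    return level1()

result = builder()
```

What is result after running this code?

Step 1: a = 17. b = a + 17 = 34.
Step 2: c = b + 26 = 34 + 26 = 60.
Step 3: result = 60

The answer is 60.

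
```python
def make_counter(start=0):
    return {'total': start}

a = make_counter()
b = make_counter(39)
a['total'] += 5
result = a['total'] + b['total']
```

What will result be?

Step 1: make_counter() returns a new dict each call (immutable default 0).
Step 2: a = {'total': 0}, b = {'total': 39}.
Step 3: a['total'] += 5 = 5. result = 5 + 39 = 44

The answer is 44.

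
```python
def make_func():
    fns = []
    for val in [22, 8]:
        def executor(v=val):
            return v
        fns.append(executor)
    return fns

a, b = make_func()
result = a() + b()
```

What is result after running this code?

Step 1: Default argument v=val captures val at each iteration.
Step 2: a() returns 22 (captured at first iteration), b() returns 8 (captured at second).
Step 3: result = 22 + 8 = 30

The answer is 30.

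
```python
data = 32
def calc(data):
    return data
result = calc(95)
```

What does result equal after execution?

Step 1: Global data = 32.
Step 2: calc(95) takes parameter data = 95, which shadows the global.
Step 3: result = 95

The answer is 95.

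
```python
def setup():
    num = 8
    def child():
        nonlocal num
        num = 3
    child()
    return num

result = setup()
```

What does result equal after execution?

Step 1: setup() sets num = 8.
Step 2: child() uses nonlocal to reassign num = 3.
Step 3: result = 3

The answer is 3.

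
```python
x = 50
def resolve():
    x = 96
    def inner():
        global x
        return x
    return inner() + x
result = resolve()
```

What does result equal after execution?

Step 1: Global x = 50. resolve() shadows with local x = 96.
Step 2: inner() uses global keyword, so inner() returns global x = 50.
Step 3: resolve() returns 50 + 96 = 146

The answer is 146.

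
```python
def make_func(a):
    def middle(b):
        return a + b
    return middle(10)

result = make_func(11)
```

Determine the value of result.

Step 1: make_func(11) passes a = 11.
Step 2: middle(10) has b = 10, reads a = 11 from enclosing.
Step 3: result = 11 + 10 = 21

The answer is 21.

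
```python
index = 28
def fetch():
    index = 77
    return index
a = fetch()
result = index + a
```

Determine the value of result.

Step 1: Global index = 28. fetch() returns local index = 77.
Step 2: a = 77. Global index still = 28.
Step 3: result = 28 + 77 = 105

The answer is 105.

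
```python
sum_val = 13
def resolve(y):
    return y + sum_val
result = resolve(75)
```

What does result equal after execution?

Step 1: sum_val = 13 is defined globally.
Step 2: resolve(75) uses parameter y = 75 and looks up sum_val from global scope = 13.
Step 3: result = 75 + 13 = 88

The answer is 88.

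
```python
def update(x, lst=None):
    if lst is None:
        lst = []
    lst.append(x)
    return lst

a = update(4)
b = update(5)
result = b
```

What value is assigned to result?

Step 1: None default with guard creates a NEW list each call.
Step 2: a = [4] (fresh list). b = [5] (another fresh list).
Step 3: result = [5] (this is the fix for mutable default)

The answer is [5].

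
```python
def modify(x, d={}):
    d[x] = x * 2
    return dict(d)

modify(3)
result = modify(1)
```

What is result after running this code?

Step 1: Mutable default dict is shared across calls.
Step 2: First call adds 3: 6. Second call adds 1: 2.
Step 3: result = {3: 6, 1: 2}

The answer is {3: 6, 1: 2}.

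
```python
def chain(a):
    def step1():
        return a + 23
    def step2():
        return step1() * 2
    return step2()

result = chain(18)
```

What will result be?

Step 1: chain(18) captures a = 18.
Step 2: step2() calls step1() which returns 18 + 23 = 41.
Step 3: step2() returns 41 * 2 = 82

The answer is 82.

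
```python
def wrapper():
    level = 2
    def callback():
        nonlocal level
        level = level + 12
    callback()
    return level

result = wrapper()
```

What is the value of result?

Step 1: wrapper() sets level = 2.
Step 2: callback() uses nonlocal to modify level in wrapper's scope: level = 2 + 12 = 14.
Step 3: wrapper() returns the modified level = 14

The answer is 14.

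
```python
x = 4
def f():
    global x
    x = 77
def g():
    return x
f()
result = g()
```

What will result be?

Step 1: x = 4.
Step 2: f() sets global x = 77.
Step 3: g() reads global x = 77. result = 77

The answer is 77.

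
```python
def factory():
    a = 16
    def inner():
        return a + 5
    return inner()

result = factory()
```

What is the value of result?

Step 1: factory() defines a = 16.
Step 2: inner() reads a = 16 from enclosing scope, returns 16 + 5 = 21.
Step 3: result = 21

The answer is 21.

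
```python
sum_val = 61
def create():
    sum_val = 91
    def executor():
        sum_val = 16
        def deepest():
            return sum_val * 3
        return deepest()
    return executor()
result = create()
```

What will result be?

Step 1: deepest() looks up sum_val through LEGB: not local, finds sum_val = 16 in enclosing executor().
Step 2: Returns 16 * 3 = 48.
Step 3: result = 48

The answer is 48.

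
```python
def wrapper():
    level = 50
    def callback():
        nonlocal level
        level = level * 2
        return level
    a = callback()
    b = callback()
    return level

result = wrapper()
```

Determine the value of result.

Step 1: level starts at 50.
Step 2: First callback(): level = 50 * 2 = 100.
Step 3: Second callback(): level = 100 * 2 = 200.
Step 4: result = 200

The answer is 200.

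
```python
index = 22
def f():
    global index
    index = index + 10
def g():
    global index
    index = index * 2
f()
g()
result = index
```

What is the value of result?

Step 1: index = 22.
Step 2: f() adds 10: index = 22 + 10 = 32.
Step 3: g() doubles: index = 32 * 2 = 64.
Step 4: result = 64

The answer is 64.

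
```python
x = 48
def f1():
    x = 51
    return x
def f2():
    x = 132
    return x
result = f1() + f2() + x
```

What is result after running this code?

Step 1: Each function shadows global x with its own local.
Step 2: f1() returns 51, f2() returns 132.
Step 3: Global x = 48 is unchanged. result = 51 + 132 + 48 = 231

The answer is 231.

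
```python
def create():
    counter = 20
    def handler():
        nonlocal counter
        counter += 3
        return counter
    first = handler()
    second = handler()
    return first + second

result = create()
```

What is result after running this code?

Step 1: counter starts at 20.
Step 2: First call: counter = 20 + 3 = 23, returns 23.
Step 3: Second call: counter = 23 + 3 = 26, returns 26.
Step 4: result = 23 + 26 = 49

The answer is 49.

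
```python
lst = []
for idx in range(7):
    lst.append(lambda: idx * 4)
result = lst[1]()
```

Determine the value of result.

Step 1: All lambdas reference the same variable idx (late binding).
Step 2: After the loop, idx = 6. Every lambda returns idx * 4.
Step 3: lst[1]() = 6 * 4 = 24

The answer is 24.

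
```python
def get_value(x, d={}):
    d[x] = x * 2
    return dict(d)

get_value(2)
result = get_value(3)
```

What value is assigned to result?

Step 1: Mutable default dict is shared across calls.
Step 2: First call adds 2: 4. Second call adds 3: 6.
Step 3: result = {2: 4, 3: 6}

The answer is {2: 4, 3: 6}.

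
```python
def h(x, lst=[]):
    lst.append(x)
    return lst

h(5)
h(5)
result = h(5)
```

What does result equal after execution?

Step 1: Mutable default argument gotcha! The list [] is created once.
Step 2: Each call appends to the SAME list: [5], [5, 5], [5, 5, 5].
Step 3: result = [5, 5, 5]

The answer is [5, 5, 5].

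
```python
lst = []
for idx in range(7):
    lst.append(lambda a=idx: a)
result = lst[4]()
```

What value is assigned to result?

Step 1: Default argument a=idx captures idx's value at each iteration.
Step 2: lst[4] captured a = 4 when idx was 4.
Step 3: result = 4

The answer is 4.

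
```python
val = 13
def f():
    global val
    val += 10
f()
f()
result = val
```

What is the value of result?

Step 1: val = 13.
Step 2: First f(): val = 13 + 10 = 23.
Step 3: Second f(): val = 23 + 10 = 33. result = 33

The answer is 33.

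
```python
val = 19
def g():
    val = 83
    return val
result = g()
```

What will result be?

Step 1: Global val = 19.
Step 2: g() creates local val = 83, shadowing the global.
Step 3: Returns local val = 83. result = 83

The answer is 83.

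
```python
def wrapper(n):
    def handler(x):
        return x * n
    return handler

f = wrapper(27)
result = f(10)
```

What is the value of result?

Step 1: wrapper(27) creates a closure capturing n = 27.
Step 2: f(10) computes 10 * 27 = 270.
Step 3: result = 270

The answer is 270.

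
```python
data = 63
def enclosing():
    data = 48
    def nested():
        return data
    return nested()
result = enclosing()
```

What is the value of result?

Step 1: data = 63 globally, but enclosing() defines data = 48 locally.
Step 2: nested() looks up data. Not in local scope, so checks enclosing scope (enclosing) and finds data = 48.
Step 3: result = 48

The answer is 48.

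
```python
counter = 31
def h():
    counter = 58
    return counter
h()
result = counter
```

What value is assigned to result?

Step 1: counter = 31 globally.
Step 2: h() creates a LOCAL counter = 58 (no global keyword!).
Step 3: The global counter is unchanged. result = 31

The answer is 31.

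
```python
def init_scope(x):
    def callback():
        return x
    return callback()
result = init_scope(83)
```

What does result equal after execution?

Step 1: init_scope(83) binds parameter x = 83.
Step 2: callback() looks up x in enclosing scope and finds the parameter x = 83.
Step 3: result = 83

The answer is 83.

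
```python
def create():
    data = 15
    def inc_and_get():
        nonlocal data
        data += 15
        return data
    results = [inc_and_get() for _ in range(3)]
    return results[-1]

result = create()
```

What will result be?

Step 1: data = 15.
Step 2: Three calls to inc_and_get(), each adding 15.
Step 3: Last value = 15 + 15 * 3 = 60

The answer is 60.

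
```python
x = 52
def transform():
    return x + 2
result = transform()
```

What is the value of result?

Step 1: x = 52 is defined globally.
Step 2: transform() looks up x from global scope = 52, then computes 52 + 2 = 54.
Step 3: result = 54

The answer is 54.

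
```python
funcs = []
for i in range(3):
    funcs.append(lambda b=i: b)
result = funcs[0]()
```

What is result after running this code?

Step 1: Default argument b=i captures i's value at each iteration.
Step 2: funcs[0] captured b = 0 when i was 0.
Step 3: result = 0

The answer is 0.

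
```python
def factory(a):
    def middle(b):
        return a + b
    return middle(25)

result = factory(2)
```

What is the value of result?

Step 1: factory(2) passes a = 2.
Step 2: middle(25) has b = 25, reads a = 2 from enclosing.
Step 3: result = 2 + 25 = 27

The answer is 27.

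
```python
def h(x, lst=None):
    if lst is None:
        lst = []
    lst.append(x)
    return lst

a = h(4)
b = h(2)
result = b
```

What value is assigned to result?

Step 1: None default with guard creates a NEW list each call.
Step 2: a = [4] (fresh list). b = [2] (another fresh list).
Step 3: result = [2] (this is the fix for mutable default)

The answer is [2].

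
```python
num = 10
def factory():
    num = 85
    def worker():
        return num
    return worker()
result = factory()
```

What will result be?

Step 1: num = 10 globally, but factory() defines num = 85 locally.
Step 2: worker() looks up num. Not in local scope, so checks enclosing scope (factory) and finds num = 85.
Step 3: result = 85

The answer is 85.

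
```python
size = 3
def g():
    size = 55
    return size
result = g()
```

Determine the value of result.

Step 1: Global size = 3.
Step 2: g() creates local size = 55, shadowing the global.
Step 3: Returns local size = 55. result = 55

The answer is 55.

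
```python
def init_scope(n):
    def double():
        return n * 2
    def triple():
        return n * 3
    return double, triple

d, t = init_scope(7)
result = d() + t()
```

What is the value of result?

Step 1: Both closures capture the same n = 7.
Step 2: d() = 7 * 2 = 14, t() = 7 * 3 = 21.
Step 3: result = 14 + 21 = 35

The answer is 35.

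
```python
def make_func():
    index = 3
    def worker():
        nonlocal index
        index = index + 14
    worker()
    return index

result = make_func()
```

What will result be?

Step 1: make_func() sets index = 3.
Step 2: worker() uses nonlocal to modify index in make_func's scope: index = 3 + 14 = 17.
Step 3: make_func() returns the modified index = 17

The answer is 17.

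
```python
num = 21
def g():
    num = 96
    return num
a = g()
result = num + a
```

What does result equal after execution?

Step 1: Global num = 21. g() returns local num = 96.
Step 2: a = 96. Global num still = 21.
Step 3: result = 21 + 96 = 117

The answer is 117.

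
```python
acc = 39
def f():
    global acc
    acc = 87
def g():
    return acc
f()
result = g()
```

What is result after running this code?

Step 1: acc = 39.
Step 2: f() sets global acc = 87.
Step 3: g() reads global acc = 87. result = 87

The answer is 87.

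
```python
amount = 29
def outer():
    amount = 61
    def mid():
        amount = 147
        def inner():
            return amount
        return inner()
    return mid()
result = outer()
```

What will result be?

Step 1: Three levels of shadowing: global 29, outer 61, mid 147.
Step 2: inner() finds amount = 147 in enclosing mid() scope.
Step 3: result = 147

The answer is 147.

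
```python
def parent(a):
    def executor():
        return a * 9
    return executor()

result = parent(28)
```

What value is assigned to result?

Step 1: parent(28) binds parameter a = 28.
Step 2: executor() accesses a = 28 from enclosing scope.
Step 3: result = 28 * 9 = 252

The answer is 252.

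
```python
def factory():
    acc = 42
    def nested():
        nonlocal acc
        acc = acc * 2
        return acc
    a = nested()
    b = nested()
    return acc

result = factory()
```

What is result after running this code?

Step 1: acc starts at 42.
Step 2: First nested(): acc = 42 * 2 = 84.
Step 3: Second nested(): acc = 84 * 2 = 168.
Step 4: result = 168

The answer is 168.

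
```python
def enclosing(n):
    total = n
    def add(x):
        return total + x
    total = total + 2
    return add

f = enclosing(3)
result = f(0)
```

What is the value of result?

Step 1: enclosing(3) sets total = 3, then total = 3 + 2 = 5.
Step 2: Closures capture by reference, so add sees total = 5.
Step 3: f(0) returns 5 + 0 = 5

The answer is 5.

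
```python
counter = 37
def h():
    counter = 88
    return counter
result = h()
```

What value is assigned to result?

Step 1: Global counter = 37.
Step 2: h() creates local counter = 88, shadowing the global.
Step 3: Returns local counter = 88. result = 88

The answer is 88.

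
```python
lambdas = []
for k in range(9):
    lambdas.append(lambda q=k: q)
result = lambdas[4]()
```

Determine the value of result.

Step 1: Default argument q=k captures k's value at each iteration.
Step 2: lambdas[4] captured q = 4 when k was 4.
Step 3: result = 4

The answer is 4.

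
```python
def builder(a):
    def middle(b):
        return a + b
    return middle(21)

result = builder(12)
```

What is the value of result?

Step 1: builder(12) passes a = 12.
Step 2: middle(21) has b = 21, reads a = 12 from enclosing.
Step 3: result = 12 + 21 = 33

The answer is 33.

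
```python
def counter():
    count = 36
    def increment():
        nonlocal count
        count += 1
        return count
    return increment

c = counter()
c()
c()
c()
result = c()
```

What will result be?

Step 1: counter() creates closure with count = 36.
Step 2: Each c() call increments count via nonlocal. After 4 calls: 36 + 4 = 40.
Step 3: result = 40

The answer is 40.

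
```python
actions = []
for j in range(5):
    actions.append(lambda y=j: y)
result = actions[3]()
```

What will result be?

Step 1: Default argument y=j captures j's value at each iteration.
Step 2: actions[3] captured y = 3 when j was 3.
Step 3: result = 3

The answer is 3.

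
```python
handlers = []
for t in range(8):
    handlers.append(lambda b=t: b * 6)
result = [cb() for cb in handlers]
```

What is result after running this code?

Step 1: Default arg b=t captures t at each iteration.
Step 2: handlers[k] has b defaulting to k, returns k * 6.
Step 3: result = [0, 6, 12, 18, 24, 30, 36, 42]

The answer is [0, 6, 12, 18, 24, 30, 36, 42].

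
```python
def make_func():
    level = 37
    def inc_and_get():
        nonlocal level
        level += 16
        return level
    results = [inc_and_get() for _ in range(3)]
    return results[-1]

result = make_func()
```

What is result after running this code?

Step 1: level = 37.
Step 2: Three calls to inc_and_get(), each adding 16.
Step 3: Last value = 37 + 16 * 3 = 85

The answer is 85.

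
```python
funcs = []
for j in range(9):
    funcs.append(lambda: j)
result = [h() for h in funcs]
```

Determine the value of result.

Step 1: All 9 lambdas share the same variable j.
Step 2: After the loop, j = 8.
Step 3: Each call returns 8. result = [8, 8, 8, 8, 8, 8, 8, 8, 8]

The answer is [8, 8, 8, 8, 8, 8, 8, 8, 8].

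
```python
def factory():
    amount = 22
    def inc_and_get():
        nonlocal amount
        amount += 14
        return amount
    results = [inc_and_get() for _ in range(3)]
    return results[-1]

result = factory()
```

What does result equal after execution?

Step 1: amount = 22.
Step 2: Three calls to inc_and_get(), each adding 14.
Step 3: Last value = 22 + 14 * 3 = 64

The answer is 64.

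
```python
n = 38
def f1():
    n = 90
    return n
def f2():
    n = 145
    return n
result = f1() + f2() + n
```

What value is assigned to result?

Step 1: Each function shadows global n with its own local.
Step 2: f1() returns 90, f2() returns 145.
Step 3: Global n = 38 is unchanged. result = 90 + 145 + 38 = 273

The answer is 273.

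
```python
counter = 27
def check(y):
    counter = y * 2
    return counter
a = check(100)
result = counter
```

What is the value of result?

Step 1: Global counter = 27.
Step 2: check(100) creates local counter = 100 * 2 = 200.
Step 3: Global counter unchanged because no global keyword. result = 27

The answer is 27.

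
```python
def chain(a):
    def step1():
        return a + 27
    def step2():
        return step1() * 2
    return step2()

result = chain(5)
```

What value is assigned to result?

Step 1: chain(5) captures a = 5.
Step 2: step2() calls step1() which returns 5 + 27 = 32.
Step 3: step2() returns 32 * 2 = 64

The answer is 64.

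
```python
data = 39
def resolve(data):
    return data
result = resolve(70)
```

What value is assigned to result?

Step 1: Global data = 39.
Step 2: resolve(70) takes parameter data = 70, which shadows the global.
Step 3: result = 70

The answer is 70.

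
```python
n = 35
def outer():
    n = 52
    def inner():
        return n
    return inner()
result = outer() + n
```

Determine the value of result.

Step 1: Global n = 35. outer() shadows with n = 52.
Step 2: inner() returns enclosing n = 52. outer() = 52.
Step 3: result = 52 + global n (35) = 87

The answer is 87.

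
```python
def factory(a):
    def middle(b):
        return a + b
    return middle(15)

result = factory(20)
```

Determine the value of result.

Step 1: factory(20) passes a = 20.
Step 2: middle(15) has b = 15, reads a = 20 from enclosing.
Step 3: result = 20 + 15 = 35

The answer is 35.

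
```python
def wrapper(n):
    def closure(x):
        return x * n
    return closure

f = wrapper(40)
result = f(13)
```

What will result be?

Step 1: wrapper(40) creates a closure capturing n = 40.
Step 2: f(13) computes 13 * 40 = 520.
Step 3: result = 520

The answer is 520.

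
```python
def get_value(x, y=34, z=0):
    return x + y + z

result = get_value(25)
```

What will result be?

Step 1: get_value(25) uses defaults y = 34, z = 0.
Step 2: Returns 25 + 34 + 0 = 59.
Step 3: result = 59

The answer is 59.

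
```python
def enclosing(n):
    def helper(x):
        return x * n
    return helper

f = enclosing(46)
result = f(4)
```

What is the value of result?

Step 1: enclosing(46) creates a closure capturing n = 46.
Step 2: f(4) computes 4 * 46 = 184.
Step 3: result = 184

The answer is 184.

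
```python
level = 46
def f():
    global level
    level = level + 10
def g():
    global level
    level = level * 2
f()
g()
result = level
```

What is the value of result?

Step 1: level = 46.
Step 2: f() adds 10: level = 46 + 10 = 56.
Step 3: g() doubles: level = 56 * 2 = 112.
Step 4: result = 112

The answer is 112.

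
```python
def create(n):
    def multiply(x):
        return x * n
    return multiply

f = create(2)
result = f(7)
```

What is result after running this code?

Step 1: create(2) returns multiply closure with n = 2.
Step 2: f(7) computes 7 * 2 = 14.
Step 3: result = 14

The answer is 14.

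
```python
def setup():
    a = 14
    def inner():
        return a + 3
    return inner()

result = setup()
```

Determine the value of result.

Step 1: setup() defines a = 14.
Step 2: inner() reads a = 14 from enclosing scope, returns 14 + 3 = 17.
Step 3: result = 17

The answer is 17.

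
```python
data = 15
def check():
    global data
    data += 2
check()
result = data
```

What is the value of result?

Step 1: data = 15 globally.
Step 2: check() modifies global data: data += 2 = 17.
Step 3: result = 17

The answer is 17.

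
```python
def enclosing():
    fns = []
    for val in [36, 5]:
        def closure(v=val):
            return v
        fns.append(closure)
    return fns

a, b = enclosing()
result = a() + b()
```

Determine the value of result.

Step 1: Default argument v=val captures val at each iteration.
Step 2: a() returns 36 (captured at first iteration), b() returns 5 (captured at second).
Step 3: result = 36 + 5 = 41

The answer is 41.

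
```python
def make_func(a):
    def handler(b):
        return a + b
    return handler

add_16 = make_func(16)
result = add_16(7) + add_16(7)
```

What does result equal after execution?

Step 1: add_16 captures a = 16.
Step 2: add_16(7) = 16 + 7 = 23, called twice.
Step 3: result = 23 + 23 = 46

The answer is 46.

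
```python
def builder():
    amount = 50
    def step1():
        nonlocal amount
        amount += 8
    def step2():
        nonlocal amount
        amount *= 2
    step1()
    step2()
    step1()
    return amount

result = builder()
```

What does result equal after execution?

Step 1: amount = 50.
Step 2: step1(): amount = 50 + 8 = 58.
Step 3: step2(): amount = 58 * 2 = 116.
Step 4: step1(): amount = 116 + 8 = 124. result = 124

The answer is 124.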